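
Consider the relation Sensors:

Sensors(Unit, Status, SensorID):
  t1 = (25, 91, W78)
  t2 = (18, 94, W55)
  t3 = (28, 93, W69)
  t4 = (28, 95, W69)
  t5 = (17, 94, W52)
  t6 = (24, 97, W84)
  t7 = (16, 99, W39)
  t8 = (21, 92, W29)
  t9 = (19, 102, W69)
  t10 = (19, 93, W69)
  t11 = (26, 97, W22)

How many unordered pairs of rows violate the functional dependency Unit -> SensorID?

0

Unit=28: all 2 rows agree on SensorID — 0 pairs.
Unit=19: all 2 rows agree on SensorID — 0 pairs.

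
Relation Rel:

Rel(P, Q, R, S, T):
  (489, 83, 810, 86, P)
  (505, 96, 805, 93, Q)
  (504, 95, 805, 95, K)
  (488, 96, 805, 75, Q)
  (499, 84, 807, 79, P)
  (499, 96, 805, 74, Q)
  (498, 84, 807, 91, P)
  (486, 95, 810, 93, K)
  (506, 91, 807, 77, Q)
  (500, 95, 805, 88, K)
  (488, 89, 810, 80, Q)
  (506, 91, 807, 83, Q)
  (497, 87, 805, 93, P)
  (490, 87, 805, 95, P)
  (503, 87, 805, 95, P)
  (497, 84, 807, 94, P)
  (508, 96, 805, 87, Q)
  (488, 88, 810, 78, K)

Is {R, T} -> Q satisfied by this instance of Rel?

(R=810, T=P): 1 row → Q = 83 ✓
(R=805, T=Q): 4 rows → Q = 96, 96, 96, 96 ✓
(R=805, T=K): 2 rows → Q = 95, 95 ✓
(R=807, T=P): 3 rows → Q = 84, 84, 84 ✓
(R=810, T=K): 2 rows → Q takes values {95, 88} — violation
(R=807, T=Q): 2 rows → Q = 91, 91 ✓
(R=810, T=Q): 1 row → Q = 89 ✓
(R=805, T=P): 3 rows → Q = 87, 87, 87 ✓
Two rows agree on {R, T} but differ on Q, so {R, T} -> Q does not hold.

No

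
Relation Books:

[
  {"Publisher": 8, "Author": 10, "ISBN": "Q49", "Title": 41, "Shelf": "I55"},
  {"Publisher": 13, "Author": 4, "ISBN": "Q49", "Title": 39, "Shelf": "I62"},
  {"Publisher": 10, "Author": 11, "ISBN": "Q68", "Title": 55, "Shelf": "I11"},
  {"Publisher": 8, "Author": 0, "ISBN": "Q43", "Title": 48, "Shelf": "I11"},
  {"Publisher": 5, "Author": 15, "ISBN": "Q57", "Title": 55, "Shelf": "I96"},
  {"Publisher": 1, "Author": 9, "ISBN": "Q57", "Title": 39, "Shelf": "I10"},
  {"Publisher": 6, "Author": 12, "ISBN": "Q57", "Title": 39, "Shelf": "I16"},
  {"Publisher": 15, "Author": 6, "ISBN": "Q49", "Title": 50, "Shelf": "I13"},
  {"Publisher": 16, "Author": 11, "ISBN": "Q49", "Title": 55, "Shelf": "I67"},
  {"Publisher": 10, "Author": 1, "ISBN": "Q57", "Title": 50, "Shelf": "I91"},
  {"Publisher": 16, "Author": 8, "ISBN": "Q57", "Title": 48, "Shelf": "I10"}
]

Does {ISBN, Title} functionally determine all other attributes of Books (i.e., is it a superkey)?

No

Two distinct rows share (ISBN=Q57, Title=39), so {ISBN, Title} does not determine every attribute — not a superkey.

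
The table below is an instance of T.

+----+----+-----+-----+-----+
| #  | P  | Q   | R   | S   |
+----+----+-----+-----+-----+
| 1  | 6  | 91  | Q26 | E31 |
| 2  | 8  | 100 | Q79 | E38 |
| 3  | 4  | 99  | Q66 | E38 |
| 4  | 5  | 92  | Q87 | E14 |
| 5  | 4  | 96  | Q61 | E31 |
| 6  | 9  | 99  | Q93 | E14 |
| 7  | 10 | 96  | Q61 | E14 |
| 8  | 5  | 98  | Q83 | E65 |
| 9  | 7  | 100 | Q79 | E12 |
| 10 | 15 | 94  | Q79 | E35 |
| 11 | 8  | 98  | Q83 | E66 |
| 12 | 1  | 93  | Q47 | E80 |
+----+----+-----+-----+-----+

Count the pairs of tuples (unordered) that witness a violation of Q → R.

Q=100: all 2 rows agree on R — 0 pairs.
Q=99: violating pairs (3,6) — 1 pair.
Q=96: all 2 rows agree on R — 0 pairs.
Q=98: all 2 rows agree on R — 0 pairs.

1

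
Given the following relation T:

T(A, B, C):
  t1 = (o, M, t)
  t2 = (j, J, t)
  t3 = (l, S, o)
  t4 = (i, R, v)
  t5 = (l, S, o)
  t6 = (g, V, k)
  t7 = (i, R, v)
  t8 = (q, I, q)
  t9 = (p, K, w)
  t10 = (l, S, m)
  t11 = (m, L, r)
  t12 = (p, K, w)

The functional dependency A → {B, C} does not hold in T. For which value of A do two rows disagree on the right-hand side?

A=o: row 1 → {B,C} = (M, t) ✓
A=j: row 2 → {B,C} = (J, t) ✓
A=l: rows 3, 5, 10 → {B,C} takes values {(S, o), (S, m)} — violation
A=i: rows 4, 7 → {B,C} = (R, v), (R, v) ✓
A=g: row 6 → {B,C} = (V, k) ✓
A=q: row 8 → {B,C} = (I, q) ✓
A=p: rows 9, 12 → {B,C} = (K, w), (K, w) ✓
A=m: row 11 → {B,C} = (L, r) ✓
The only A value with inconsistent RHS is A=l.

l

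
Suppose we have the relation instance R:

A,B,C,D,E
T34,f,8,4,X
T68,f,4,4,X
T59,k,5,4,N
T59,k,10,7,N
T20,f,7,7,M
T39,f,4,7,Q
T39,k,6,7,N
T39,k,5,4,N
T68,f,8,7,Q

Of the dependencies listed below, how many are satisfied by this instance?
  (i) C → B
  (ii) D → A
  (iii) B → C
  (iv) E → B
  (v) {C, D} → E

3

(i) C → B: every LHS value maps to a single RHS value — holds.
(ii) D → A: D=4: 4 rows → A takes values {T34, T68, T59, T39} — violation; D=7: 5 rows → A takes values {T59, T20, T39, T68} — violation — fails.
(iii) B → C: B=f: 5 rows → C takes values {8, 4, 7} — violation; B=k: 4 rows → C takes values {5, 10, 6} — violation — fails.
(iv) E → B: every LHS value maps to a single RHS value — holds.
(v) {C, D} → E: every LHS value maps to a single RHS value — holds.
3 of the 5 dependencies hold.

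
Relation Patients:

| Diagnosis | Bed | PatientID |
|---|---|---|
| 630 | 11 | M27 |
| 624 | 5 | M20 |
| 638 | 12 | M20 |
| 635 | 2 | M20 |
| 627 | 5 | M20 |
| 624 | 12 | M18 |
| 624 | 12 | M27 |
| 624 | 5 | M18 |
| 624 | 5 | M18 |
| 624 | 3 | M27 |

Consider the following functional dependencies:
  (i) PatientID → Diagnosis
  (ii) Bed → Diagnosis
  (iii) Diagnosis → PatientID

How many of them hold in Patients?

(i) PatientID → Diagnosis: PatientID=M27: 3 rows → Diagnosis takes values {630, 624} — violation; PatientID=M20: 4 rows → Diagnosis takes values {624, 638, 635, 627} — violation — fails.
(ii) Bed → Diagnosis: Bed=5: 4 rows → Diagnosis takes values {624, 627} — violation; Bed=12: 3 rows → Diagnosis takes values {638, 624} — violation — fails.
(iii) Diagnosis → PatientID: Diagnosis=624: 6 rows → PatientID takes values {M20, M18, M27} — violation — fails.
None of the 3 dependencies hold.

0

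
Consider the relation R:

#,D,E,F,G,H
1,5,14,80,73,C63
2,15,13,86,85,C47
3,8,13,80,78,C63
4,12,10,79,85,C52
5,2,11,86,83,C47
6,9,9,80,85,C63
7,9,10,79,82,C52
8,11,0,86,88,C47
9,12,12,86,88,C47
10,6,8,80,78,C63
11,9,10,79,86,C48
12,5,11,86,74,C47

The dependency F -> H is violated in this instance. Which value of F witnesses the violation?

79

F=80: rows 1, 3, 6, 10 → H = C63, C63, C63, C63 ✓
F=86: rows 2, 5, 8, 9, 12 → H = C47, C47, C47, C47, C47 ✓
F=79: rows 4, 7, 11 → H takes values {C52, C48} — violation
The only F value with inconsistent H is F=79.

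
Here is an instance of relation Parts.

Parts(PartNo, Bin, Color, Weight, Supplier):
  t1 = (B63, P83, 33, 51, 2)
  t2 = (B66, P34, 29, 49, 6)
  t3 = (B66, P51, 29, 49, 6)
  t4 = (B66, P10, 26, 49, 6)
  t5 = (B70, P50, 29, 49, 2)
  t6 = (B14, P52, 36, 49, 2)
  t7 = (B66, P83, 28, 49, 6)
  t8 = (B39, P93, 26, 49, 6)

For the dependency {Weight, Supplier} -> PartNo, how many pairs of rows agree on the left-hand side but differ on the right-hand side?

(Weight=49, Supplier=6): violating pairs (2,8), (3,8), (4,8), (7,8) — 4 pairs.
(Weight=49, Supplier=2): violating pairs (5,6) — 1 pair.

5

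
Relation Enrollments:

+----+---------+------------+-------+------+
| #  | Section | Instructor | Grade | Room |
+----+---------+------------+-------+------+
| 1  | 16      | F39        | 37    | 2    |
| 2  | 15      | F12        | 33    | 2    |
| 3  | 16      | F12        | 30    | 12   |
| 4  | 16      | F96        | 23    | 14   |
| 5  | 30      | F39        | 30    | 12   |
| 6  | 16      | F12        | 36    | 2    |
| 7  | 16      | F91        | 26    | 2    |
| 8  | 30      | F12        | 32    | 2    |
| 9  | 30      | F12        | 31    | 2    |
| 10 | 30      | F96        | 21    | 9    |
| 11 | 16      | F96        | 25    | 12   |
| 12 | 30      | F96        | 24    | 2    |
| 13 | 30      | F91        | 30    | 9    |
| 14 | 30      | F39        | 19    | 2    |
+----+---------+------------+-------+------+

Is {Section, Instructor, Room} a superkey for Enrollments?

Rows 8 and 9 have the same {Section, Instructor, Room} value (Section=30, Instructor=F12, Room=2) but are distinct tuples, so {Section, Instructor, Room} does not determine every attribute — not a superkey.

No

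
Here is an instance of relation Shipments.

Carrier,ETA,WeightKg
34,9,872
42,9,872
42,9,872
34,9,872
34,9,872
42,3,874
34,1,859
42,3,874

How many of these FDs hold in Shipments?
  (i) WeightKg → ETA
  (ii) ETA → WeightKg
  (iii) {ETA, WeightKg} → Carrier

2

(i) WeightKg → ETA: every LHS value maps to a single RHS value — holds.
(ii) ETA → WeightKg: every LHS value maps to a single RHS value — holds.
(iii) {ETA, WeightKg} → Carrier: (ETA=9, WeightKg=872): 5 rows → Carrier takes values {34, 42} — violation — fails.
2 of the 3 dependencies hold.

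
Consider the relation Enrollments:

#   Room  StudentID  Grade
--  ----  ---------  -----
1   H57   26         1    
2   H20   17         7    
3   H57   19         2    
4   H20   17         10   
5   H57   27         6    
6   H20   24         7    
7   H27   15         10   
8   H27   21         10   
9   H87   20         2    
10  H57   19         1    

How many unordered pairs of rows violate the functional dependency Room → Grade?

7

Room=H57: violating pairs (1,3), (1,5), (3,5), (3,10), (5,10) — 5 pairs.
Room=H20: violating pairs (2,4), (4,6) — 2 pairs.
Room=H27: all 2 rows agree on Grade — 0 pairs.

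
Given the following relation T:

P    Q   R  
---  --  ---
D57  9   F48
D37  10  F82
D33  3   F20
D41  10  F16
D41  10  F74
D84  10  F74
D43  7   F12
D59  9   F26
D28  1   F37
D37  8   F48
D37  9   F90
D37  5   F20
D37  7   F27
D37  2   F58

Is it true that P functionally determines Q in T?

No

P=D57: 1 row → Q = 9 ✓
P=D37: 6 rows → Q takes values {10, 8, 9, 5, 7, 2} — violation
P=D33: 1 row → Q = 3 ✓
P=D41: 2 rows → Q = 10, 10 ✓
P=D84: 1 row → Q = 10 ✓
P=D43: 1 row → Q = 7 ✓
P=D59: 1 row → Q = 9 ✓
P=D28: 1 row → Q = 1 ✓
Two rows agree on P but differ on Q, so P -> Q does not hold.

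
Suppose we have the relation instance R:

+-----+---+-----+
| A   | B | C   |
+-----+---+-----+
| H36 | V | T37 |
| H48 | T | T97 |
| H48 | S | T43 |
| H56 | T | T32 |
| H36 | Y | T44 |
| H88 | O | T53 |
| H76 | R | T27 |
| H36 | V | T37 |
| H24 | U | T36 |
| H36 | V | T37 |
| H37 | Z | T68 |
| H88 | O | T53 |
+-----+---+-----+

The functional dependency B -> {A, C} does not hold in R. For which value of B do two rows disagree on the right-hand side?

T

B=V: 3 rows → {A,C} = (H36, T37), (H36, T37), (H36, T37) ✓
B=T: 2 rows → {A,C} takes values {(H48, T97), (H56, T32)} — violation
B=S: 1 row → {A,C} = (H48, T43) ✓
B=Y: 1 row → {A,C} = (H36, T44) ✓
B=O: 2 rows → {A,C} = (H88, T53), (H88, T53) ✓
B=R: 1 row → {A,C} = (H76, T27) ✓
B=U: 1 row → {A,C} = (H24, T36) ✓
B=Z: 1 row → {A,C} = (H37, T68) ✓
The only B value with inconsistent RHS is B=T.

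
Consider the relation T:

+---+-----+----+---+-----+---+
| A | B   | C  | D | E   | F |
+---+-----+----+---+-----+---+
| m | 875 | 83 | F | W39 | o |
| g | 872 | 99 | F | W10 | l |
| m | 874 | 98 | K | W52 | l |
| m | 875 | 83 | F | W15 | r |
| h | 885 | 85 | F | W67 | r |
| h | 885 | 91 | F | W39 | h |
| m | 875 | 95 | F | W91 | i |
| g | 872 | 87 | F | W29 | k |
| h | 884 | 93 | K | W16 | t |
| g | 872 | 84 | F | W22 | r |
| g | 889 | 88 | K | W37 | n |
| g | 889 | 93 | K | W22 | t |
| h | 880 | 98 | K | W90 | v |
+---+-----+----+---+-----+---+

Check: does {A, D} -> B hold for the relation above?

No

(A=m, D=F): 3 rows → B = 875, 875, 875 ✓
(A=g, D=F): 3 rows → B = 872, 872, 872 ✓
(A=m, D=K): 1 row → B = 874 ✓
(A=h, D=F): 2 rows → B = 885, 885 ✓
(A=h, D=K): 2 rows → B takes values {884, 880} — violation
(A=g, D=K): 2 rows → B = 889, 889 ✓
Two rows agree on {A, D} but differ on B, so {A, D} -> B does not hold.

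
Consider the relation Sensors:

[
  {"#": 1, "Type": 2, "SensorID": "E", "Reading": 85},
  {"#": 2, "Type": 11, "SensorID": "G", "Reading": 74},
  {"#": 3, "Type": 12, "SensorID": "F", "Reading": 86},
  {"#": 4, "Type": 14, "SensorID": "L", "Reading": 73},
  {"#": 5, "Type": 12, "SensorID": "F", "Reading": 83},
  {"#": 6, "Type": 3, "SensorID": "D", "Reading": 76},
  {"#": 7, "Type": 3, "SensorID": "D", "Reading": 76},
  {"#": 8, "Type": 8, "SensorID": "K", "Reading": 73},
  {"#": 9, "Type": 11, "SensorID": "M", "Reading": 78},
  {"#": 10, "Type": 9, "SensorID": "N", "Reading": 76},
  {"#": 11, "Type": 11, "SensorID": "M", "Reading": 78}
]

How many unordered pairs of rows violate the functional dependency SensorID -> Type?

0

SensorID=F: all 2 rows agree on Type — 0 pairs.
SensorID=D: all 2 rows agree on Type — 0 pairs.
SensorID=M: all 2 rows agree on Type — 0 pairs.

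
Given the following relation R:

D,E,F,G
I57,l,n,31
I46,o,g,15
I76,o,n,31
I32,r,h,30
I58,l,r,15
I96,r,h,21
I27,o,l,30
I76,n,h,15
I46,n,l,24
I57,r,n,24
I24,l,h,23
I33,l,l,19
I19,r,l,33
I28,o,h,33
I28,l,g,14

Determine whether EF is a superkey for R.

Two distinct rows share (E=r, F=h), so EF does not determine every attribute — not a superkey.

No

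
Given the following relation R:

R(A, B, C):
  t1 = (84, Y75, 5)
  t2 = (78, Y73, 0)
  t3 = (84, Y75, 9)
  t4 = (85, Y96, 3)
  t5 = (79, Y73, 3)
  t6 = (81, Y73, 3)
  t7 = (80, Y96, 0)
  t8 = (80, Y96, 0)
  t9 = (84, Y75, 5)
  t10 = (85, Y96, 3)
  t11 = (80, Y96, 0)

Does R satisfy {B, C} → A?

No

(B=Y75, C=5): rows 1, 9 → A = 84, 84 ✓
(B=Y73, C=0): row 2 → A = 78 ✓
(B=Y75, C=9): row 3 → A = 84 ✓
(B=Y96, C=3): rows 4, 10 → A = 85, 85 ✓
(B=Y73, C=3): rows 5, 6 → A takes values {79, 81} — violation
(B=Y96, C=0): rows 7, 8, 11 → A = 80, 80, 80 ✓
Two rows agree on {B, C} but differ on A, so {B, C} → A does not hold.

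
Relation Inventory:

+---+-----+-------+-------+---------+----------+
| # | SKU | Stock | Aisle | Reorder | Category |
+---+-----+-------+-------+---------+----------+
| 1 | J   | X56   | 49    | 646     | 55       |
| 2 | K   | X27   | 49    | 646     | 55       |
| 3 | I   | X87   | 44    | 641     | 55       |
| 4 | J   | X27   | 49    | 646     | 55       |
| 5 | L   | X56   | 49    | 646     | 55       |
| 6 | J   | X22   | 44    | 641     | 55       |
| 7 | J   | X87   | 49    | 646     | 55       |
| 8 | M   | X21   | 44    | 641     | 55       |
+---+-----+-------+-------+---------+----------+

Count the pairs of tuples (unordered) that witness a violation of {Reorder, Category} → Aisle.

0

(Reorder=646, Category=55): all 5 rows agree on Aisle — 0 pairs.
(Reorder=641, Category=55): all 3 rows agree on Aisle — 0 pairs.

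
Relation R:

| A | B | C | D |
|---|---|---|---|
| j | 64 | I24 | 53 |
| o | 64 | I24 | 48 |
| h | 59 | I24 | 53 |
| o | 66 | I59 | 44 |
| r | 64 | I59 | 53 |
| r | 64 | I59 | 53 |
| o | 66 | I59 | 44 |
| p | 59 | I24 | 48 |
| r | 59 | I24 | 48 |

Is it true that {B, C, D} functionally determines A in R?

No

(B=64, C=I24, D=53): 1 row → A = j ✓
(B=64, C=I24, D=48): 1 row → A = o ✓
(B=59, C=I24, D=53): 1 row → A = h ✓
(B=66, C=I59, D=44): 2 rows → A = o, o ✓
(B=64, C=I59, D=53): 2 rows → A = r, r ✓
(B=59, C=I24, D=48): 2 rows → A takes values {p, r} — violation
Two rows agree on {B, C, D} but differ on A, so {B, C, D} → A does not hold.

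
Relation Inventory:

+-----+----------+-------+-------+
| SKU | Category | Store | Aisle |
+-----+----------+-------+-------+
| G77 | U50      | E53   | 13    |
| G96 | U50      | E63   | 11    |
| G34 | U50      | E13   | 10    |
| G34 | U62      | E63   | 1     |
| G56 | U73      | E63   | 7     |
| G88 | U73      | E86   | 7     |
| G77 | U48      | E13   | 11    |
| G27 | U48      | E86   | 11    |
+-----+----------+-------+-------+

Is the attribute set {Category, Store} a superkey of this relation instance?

All 8 rows have distinct {Category, Store} values, so {Category, Store} → (all attributes) holds and {Category, Store} is a superkey.

Yes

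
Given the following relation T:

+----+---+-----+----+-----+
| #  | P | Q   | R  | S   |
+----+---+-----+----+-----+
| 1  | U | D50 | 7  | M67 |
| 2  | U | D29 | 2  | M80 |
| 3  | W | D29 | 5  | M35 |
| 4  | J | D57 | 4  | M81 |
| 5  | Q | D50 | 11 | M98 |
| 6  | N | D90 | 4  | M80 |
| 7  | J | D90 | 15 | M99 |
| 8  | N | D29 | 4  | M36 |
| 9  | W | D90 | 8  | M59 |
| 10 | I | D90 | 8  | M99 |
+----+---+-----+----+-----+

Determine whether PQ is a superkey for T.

Yes

All 10 rows have distinct PQ values, so PQ → (all attributes) holds and PQ is a superkey.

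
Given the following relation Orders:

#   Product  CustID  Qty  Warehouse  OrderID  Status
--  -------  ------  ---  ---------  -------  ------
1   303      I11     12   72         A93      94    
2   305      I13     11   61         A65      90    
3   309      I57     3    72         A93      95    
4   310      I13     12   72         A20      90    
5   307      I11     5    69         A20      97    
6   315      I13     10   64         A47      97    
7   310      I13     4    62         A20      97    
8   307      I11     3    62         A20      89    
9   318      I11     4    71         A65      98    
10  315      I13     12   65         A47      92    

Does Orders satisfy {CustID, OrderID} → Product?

(CustID=I11, OrderID=A93): row 1 → Product = 303 ✓
(CustID=I13, OrderID=A65): row 2 → Product = 305 ✓
(CustID=I57, OrderID=A93): row 3 → Product = 309 ✓
(CustID=I13, OrderID=A20): rows 4, 7 → Product = 310, 310 ✓
(CustID=I11, OrderID=A20): rows 5, 8 → Product = 307, 307 ✓
(CustID=I13, OrderID=A47): rows 6, 10 → Product = 315, 315 ✓
(CustID=I11, OrderID=A65): row 9 → Product = 318 ✓
Every {CustID, OrderID} value is associated with a single Product value, so {CustID, OrderID} → Product holds.

Yes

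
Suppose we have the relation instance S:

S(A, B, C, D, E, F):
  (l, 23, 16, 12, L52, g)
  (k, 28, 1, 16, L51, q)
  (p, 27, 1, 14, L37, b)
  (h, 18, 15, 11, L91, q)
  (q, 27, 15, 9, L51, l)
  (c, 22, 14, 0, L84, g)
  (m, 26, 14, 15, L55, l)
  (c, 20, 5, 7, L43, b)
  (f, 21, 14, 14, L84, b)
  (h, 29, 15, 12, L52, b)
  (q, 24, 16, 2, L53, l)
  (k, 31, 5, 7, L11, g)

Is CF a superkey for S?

Yes

All 12 rows have distinct CF values, so CF → (all attributes) holds and CF is a superkey.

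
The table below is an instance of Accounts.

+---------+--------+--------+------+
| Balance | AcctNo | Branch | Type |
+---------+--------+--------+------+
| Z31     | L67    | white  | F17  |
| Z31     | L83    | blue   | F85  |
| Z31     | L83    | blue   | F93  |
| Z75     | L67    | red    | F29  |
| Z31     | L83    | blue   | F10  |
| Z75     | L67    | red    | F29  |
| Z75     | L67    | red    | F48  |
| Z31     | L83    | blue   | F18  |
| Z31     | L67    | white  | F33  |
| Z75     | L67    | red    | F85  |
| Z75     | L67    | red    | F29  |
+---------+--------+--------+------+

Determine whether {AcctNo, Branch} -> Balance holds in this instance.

(AcctNo=L67, Branch=white): 2 rows → Balance = Z31, Z31 ✓
(AcctNo=L83, Branch=blue): 4 rows → Balance = Z31, Z31, Z31, Z31 ✓
(AcctNo=L67, Branch=red): 5 rows → Balance = Z75, Z75, Z75, Z75, Z75 ✓
Every {AcctNo, Branch} value is associated with a single Balance value, so {AcctNo, Branch} -> Balance holds.

Yes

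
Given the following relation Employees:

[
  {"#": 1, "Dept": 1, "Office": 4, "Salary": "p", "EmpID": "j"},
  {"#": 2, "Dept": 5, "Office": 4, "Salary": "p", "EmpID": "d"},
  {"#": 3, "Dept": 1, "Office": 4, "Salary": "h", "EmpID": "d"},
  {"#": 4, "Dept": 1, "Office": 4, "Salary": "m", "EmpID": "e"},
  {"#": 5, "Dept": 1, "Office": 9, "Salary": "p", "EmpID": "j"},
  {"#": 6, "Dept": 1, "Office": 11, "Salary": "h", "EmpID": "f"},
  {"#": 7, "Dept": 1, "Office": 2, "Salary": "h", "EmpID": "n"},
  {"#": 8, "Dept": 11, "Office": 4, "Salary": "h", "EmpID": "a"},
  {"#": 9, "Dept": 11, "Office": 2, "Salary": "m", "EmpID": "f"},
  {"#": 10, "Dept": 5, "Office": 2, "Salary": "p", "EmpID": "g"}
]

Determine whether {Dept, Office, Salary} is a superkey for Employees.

Yes

All 10 rows have distinct {Dept, Office, Salary} values, so {Dept, Office, Salary} → (all attributes) holds and {Dept, Office, Salary} is a superkey.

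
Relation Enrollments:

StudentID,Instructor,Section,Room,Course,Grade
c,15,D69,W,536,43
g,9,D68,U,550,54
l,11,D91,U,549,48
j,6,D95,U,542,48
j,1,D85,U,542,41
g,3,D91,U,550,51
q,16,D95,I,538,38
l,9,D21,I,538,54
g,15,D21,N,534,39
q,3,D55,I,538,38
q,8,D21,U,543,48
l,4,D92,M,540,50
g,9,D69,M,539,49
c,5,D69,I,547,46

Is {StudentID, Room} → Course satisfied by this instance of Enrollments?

(StudentID=c, Room=W): 1 row → Course = 536 ✓
(StudentID=g, Room=U): 2 rows → Course = 550, 550 ✓
(StudentID=l, Room=U): 1 row → Course = 549 ✓
(StudentID=j, Room=U): 2 rows → Course = 542, 542 ✓
(StudentID=q, Room=I): 2 rows → Course = 538, 538 ✓
(StudentID=l, Room=I): 1 row → Course = 538 ✓
(StudentID=g, Room=N): 1 row → Course = 534 ✓
(StudentID=q, Room=U): 1 row → Course = 543 ✓
(StudentID=l, Room=M): 1 row → Course = 540 ✓
(StudentID=g, Room=M): 1 row → Course = 539 ✓
(StudentID=c, Room=I): 1 row → Course = 547 ✓
Every {StudentID, Room} value is associated with a single Course value, so {StudentID, Room} → Course holds.

Yes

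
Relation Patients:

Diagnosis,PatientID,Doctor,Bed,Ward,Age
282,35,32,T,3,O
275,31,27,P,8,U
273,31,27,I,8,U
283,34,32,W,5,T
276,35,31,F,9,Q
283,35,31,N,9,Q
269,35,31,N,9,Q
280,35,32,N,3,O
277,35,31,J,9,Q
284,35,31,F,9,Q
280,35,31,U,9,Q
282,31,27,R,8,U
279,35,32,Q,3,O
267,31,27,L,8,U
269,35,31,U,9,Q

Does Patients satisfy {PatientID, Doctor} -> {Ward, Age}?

Yes

(PatientID=35, Doctor=32): 3 rows → {Ward,Age} = (3, O), (3, O), (3, O) ✓
(PatientID=31, Doctor=27): 4 rows → {Ward,Age} = (8, U), (8, U), (8, U), (8, U) ✓
(PatientID=34, Doctor=32): 1 row → {Ward,Age} = (5, T) ✓
(PatientID=35, Doctor=31): 7 rows → {Ward,Age} = (9, Q), (9, Q), (9, Q), (9, Q), (9, Q), (9, Q), (9, Q) ✓
Every {PatientID, Doctor} value is associated with a single {Ward, Age} value, so {PatientID, Doctor} -> {Ward, Age} holds.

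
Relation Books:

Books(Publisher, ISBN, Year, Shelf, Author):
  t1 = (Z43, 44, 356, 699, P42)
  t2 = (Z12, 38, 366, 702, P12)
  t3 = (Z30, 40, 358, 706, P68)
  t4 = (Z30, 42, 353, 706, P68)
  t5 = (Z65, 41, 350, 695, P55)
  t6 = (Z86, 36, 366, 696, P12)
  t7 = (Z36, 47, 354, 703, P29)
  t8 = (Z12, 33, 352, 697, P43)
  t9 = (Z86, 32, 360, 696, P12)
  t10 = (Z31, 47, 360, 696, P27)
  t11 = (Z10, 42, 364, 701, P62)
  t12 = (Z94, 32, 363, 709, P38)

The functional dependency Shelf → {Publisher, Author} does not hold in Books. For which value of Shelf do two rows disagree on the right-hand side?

696

Shelf=699: row 1 → {Publisher,Author} = (Z43, P42) ✓
Shelf=702: row 2 → {Publisher,Author} = (Z12, P12) ✓
Shelf=706: rows 3, 4 → {Publisher,Author} = (Z30, P68), (Z30, P68) ✓
Shelf=695: row 5 → {Publisher,Author} = (Z65, P55) ✓
Shelf=696: rows 6, 9, 10 → {Publisher,Author} takes values {(Z86, P12), (Z31, P27)} — violation
Shelf=703: row 7 → {Publisher,Author} = (Z36, P29) ✓
Shelf=697: row 8 → {Publisher,Author} = (Z12, P43) ✓
Shelf=701: row 11 → {Publisher,Author} = (Z10, P62) ✓
Shelf=709: row 12 → {Publisher,Author} = (Z94, P38) ✓
The only Shelf value with inconsistent RHS is Shelf=696.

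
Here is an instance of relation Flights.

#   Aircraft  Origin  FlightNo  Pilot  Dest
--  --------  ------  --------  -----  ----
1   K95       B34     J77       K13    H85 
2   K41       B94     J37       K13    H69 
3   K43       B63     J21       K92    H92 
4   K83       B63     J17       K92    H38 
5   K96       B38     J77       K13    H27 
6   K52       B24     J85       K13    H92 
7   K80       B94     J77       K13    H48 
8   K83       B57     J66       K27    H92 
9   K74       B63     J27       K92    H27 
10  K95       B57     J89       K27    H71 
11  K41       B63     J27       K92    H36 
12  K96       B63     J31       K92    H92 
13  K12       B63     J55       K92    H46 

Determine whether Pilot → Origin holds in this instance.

No

Pilot=K13: rows 1, 2, 5, 6, 7 → Origin takes values {B34, B94, B38, B24} — violation
Pilot=K92: rows 3, 4, 9, 11, 12, 13 → Origin = B63, B63, B63, B63, B63, B63 ✓
Pilot=K27: rows 8, 10 → Origin = B57, B57 ✓
Two rows agree on Pilot but differ on Origin, so Pilot → Origin does not hold.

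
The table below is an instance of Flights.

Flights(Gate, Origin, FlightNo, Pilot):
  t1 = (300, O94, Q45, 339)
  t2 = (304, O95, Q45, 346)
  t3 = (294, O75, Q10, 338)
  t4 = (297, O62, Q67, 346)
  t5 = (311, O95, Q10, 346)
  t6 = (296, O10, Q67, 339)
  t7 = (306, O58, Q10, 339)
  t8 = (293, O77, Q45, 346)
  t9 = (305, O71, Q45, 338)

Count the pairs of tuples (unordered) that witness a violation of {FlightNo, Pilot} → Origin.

1

(FlightNo=Q45, Pilot=346): violating pairs (2,8) — 1 pair.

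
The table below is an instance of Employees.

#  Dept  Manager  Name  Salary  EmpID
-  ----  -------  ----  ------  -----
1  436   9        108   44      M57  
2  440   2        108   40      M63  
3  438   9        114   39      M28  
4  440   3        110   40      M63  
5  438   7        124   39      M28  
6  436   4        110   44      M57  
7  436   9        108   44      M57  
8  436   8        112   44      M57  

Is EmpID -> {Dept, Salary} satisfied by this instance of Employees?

Yes

EmpID=M57: rows 1, 6, 7, 8 → {Dept,Salary} = (436, 44), (436, 44), (436, 44), (436, 44) ✓
EmpID=M63: rows 2, 4 → {Dept,Salary} = (440, 40), (440, 40) ✓
EmpID=M28: rows 3, 5 → {Dept,Salary} = (438, 39), (438, 39) ✓
Every EmpID value is associated with a single {Dept, Salary} value, so EmpID -> {Dept, Salary} holds.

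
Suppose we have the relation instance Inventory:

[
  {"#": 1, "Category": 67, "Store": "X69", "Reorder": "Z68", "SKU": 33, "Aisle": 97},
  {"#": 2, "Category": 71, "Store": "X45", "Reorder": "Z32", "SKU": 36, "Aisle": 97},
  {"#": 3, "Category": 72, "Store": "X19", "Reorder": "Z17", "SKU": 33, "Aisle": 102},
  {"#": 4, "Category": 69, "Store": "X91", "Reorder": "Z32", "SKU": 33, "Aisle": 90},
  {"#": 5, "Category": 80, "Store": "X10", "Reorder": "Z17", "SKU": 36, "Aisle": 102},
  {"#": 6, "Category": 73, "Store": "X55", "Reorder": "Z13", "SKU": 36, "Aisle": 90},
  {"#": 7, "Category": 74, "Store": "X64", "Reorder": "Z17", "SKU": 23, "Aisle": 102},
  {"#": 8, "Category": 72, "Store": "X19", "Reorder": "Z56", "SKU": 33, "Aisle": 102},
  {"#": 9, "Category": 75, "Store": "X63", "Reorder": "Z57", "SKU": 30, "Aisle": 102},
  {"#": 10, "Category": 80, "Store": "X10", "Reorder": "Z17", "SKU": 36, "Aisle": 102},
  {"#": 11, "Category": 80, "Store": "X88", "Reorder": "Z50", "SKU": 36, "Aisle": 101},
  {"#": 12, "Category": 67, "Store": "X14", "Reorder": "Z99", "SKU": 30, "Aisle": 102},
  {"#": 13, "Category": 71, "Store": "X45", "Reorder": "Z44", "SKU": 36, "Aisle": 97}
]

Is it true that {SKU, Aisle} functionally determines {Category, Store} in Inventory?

No

(SKU=33, Aisle=97): row 1 → {Category,Store} = (67, X69) ✓
(SKU=36, Aisle=97): rows 2, 13 → {Category,Store} = (71, X45), (71, X45) ✓
(SKU=33, Aisle=102): rows 3, 8 → {Category,Store} = (72, X19), (72, X19) ✓
(SKU=33, Aisle=90): row 4 → {Category,Store} = (69, X91) ✓
(SKU=36, Aisle=102): rows 5, 10 → {Category,Store} = (80, X10), (80, X10) ✓
(SKU=36, Aisle=90): row 6 → {Category,Store} = (73, X55) ✓
(SKU=23, Aisle=102): row 7 → {Category,Store} = (74, X64) ✓
(SKU=30, Aisle=102): rows 9, 12 → {Category,Store} takes values {(75, X63), (67, X14)} — violation
(SKU=36, Aisle=101): row 11 → {Category,Store} = (80, X88) ✓
Two rows agree on {SKU, Aisle} but differ on {Category, Store}, so {SKU, Aisle} → {Category, Store} does not hold.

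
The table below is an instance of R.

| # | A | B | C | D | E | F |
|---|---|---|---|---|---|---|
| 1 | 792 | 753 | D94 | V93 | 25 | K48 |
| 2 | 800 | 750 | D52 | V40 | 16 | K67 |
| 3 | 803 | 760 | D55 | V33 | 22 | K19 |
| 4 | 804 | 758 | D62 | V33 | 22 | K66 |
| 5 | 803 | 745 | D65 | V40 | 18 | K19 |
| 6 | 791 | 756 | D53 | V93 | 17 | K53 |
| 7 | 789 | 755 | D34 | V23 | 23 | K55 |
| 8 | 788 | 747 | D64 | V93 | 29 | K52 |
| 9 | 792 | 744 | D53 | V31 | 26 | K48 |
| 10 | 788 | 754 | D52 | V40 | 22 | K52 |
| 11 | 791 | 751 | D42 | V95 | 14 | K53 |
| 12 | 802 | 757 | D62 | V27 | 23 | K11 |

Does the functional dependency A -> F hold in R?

Yes

A=792: rows 1, 9 → F = K48, K48 ✓
A=800: row 2 → F = K67 ✓
A=803: rows 3, 5 → F = K19, K19 ✓
A=804: row 4 → F = K66 ✓
A=791: rows 6, 11 → F = K53, K53 ✓
A=789: row 7 → F = K55 ✓
A=788: rows 8, 10 → F = K52, K52 ✓
A=802: row 12 → F = K11 ✓
Every A value is associated with a single F value, so A -> F holds.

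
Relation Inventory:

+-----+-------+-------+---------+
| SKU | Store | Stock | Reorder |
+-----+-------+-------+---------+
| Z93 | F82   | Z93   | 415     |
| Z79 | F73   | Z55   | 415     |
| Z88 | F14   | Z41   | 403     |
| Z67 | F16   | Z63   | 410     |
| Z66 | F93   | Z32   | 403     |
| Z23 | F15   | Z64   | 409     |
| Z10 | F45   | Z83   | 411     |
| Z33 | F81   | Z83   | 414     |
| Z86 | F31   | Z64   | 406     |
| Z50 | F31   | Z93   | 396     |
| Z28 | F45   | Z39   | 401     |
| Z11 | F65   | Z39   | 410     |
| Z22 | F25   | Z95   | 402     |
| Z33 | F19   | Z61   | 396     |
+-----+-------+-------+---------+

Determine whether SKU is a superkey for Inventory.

Two distinct rows share SKU=Z33, so SKU does not determine every attribute — not a superkey.

No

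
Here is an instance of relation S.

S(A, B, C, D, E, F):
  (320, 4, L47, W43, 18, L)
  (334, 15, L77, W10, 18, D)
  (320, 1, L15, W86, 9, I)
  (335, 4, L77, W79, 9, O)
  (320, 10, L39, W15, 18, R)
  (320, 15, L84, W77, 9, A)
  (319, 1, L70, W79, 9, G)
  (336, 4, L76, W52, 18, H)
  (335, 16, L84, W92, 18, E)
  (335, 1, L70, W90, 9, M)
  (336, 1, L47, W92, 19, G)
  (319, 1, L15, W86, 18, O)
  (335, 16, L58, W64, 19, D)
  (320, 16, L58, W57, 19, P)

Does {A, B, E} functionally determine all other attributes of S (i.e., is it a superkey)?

All 14 rows have distinct {A, B, E} values, so {A, B, E} → (all attributes) holds and {A, B, E} is a superkey.

Yes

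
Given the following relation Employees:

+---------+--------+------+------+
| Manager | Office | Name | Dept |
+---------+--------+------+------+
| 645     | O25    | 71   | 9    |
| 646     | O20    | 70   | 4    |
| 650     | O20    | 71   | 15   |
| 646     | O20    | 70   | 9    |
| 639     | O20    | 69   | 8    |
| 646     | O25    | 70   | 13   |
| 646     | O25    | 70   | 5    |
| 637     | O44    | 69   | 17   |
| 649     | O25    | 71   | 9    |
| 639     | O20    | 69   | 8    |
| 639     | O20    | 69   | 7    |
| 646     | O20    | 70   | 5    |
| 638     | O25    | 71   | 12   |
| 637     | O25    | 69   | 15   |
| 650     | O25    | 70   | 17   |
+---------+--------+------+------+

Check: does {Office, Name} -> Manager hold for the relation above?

(Office=O25, Name=71): 3 rows → Manager takes values {645, 649, 638} — violation
(Office=O20, Name=70): 3 rows → Manager = 646, 646, 646 ✓
(Office=O20, Name=71): 1 row → Manager = 650 ✓
(Office=O20, Name=69): 3 rows → Manager = 639, 639, 639 ✓
(Office=O25, Name=70): 3 rows → Manager takes values {646, 650} — violation
(Office=O44, Name=69): 1 row → Manager = 637 ✓
(Office=O25, Name=69): 1 row → Manager = 637 ✓
Two rows agree on {Office, Name} but differ on Manager, so {Office, Name} -> Manager does not hold.

No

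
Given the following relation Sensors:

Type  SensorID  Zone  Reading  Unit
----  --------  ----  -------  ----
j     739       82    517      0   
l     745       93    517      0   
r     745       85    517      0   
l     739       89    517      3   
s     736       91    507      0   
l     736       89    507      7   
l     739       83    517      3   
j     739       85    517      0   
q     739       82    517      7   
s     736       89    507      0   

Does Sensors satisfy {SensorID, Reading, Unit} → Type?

No

(SensorID=739, Reading=517, Unit=0): 2 rows → Type = j, j ✓
(SensorID=745, Reading=517, Unit=0): 2 rows → Type takes values {l, r} — violation
(SensorID=739, Reading=517, Unit=3): 2 rows → Type = l, l ✓
(SensorID=736, Reading=507, Unit=0): 2 rows → Type = s, s ✓
(SensorID=736, Reading=507, Unit=7): 1 row → Type = l ✓
(SensorID=739, Reading=517, Unit=7): 1 row → Type = q ✓
Two rows agree on {SensorID, Reading, Unit} but differ on Type, so {SensorID, Reading, Unit} → Type does not hold.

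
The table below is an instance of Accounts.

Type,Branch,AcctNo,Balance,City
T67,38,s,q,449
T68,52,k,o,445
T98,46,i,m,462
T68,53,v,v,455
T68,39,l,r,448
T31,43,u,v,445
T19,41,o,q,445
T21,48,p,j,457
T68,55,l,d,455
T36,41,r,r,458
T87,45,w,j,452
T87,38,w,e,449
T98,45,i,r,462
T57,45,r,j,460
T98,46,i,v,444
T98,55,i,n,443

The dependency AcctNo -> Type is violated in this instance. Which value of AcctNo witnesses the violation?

r

AcctNo=s: 1 row → Type = T67 ✓
AcctNo=k: 1 row → Type = T68 ✓
AcctNo=i: 4 rows → Type = T98, T98, T98, T98 ✓
AcctNo=v: 1 row → Type = T68 ✓
AcctNo=l: 2 rows → Type = T68, T68 ✓
AcctNo=u: 1 row → Type = T31 ✓
AcctNo=o: 1 row → Type = T19 ✓
AcctNo=p: 1 row → Type = T21 ✓
AcctNo=r: 2 rows → Type takes values {T36, T57} — violation
AcctNo=w: 2 rows → Type = T87, T87 ✓
The only AcctNo value with inconsistent Type is AcctNo=r.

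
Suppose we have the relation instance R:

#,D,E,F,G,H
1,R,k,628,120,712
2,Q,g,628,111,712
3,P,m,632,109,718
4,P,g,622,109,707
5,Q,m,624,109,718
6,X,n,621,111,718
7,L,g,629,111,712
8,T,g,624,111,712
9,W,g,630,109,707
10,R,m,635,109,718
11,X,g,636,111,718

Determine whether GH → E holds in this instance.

(G=120, H=712): row 1 → E = k ✓
(G=111, H=712): rows 2, 7, 8 → E = g, g, g ✓
(G=109, H=718): rows 3, 5, 10 → E = m, m, m ✓
(G=109, H=707): rows 4, 9 → E = g, g ✓
(G=111, H=718): rows 6, 11 → E takes values {n, g} — violation
Two rows agree on GH but differ on E, so GH → E does not hold.

No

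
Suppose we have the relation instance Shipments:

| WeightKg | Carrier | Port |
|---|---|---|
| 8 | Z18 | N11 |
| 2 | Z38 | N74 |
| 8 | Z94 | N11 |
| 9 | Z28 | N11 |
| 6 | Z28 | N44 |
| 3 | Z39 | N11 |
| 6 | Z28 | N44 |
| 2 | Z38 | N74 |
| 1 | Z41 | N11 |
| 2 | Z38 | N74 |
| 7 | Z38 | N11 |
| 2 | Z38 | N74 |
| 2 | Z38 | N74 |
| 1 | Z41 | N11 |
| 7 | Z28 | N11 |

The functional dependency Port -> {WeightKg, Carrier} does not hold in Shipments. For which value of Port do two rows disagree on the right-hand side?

N11

Port=N11: 8 rows → {WeightKg,Carrier} takes values {(8, Z18), (8, Z94), (9, Z28), (3, Z39), (1, Z41), (7, Z38), (7, Z28)} — violation
Port=N74: 5 rows → {WeightKg,Carrier} = (2, Z38), (2, Z38), (2, Z38), (2, Z38), (2, Z38) ✓
Port=N44: 2 rows → {WeightKg,Carrier} = (6, Z28), (6, Z28) ✓
The only Port value with inconsistent RHS is Port=N11.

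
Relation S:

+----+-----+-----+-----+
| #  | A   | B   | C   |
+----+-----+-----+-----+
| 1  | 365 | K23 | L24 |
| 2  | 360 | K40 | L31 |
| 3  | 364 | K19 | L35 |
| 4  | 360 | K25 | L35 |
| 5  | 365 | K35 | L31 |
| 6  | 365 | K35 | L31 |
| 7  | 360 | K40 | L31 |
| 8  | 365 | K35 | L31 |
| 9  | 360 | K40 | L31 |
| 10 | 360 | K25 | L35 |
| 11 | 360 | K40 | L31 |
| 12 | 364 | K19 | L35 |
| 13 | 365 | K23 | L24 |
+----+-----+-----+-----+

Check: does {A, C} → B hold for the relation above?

Yes

(A=365, C=L24): rows 1, 13 → B = K23, K23 ✓
(A=360, C=L31): rows 2, 7, 9, 11 → B = K40, K40, K40, K40 ✓
(A=364, C=L35): rows 3, 12 → B = K19, K19 ✓
(A=360, C=L35): rows 4, 10 → B = K25, K25 ✓
(A=365, C=L31): rows 5, 6, 8 → B = K35, K35, K35 ✓
Every {A, C} value is associated with a single B value, so {A, C} → B holds.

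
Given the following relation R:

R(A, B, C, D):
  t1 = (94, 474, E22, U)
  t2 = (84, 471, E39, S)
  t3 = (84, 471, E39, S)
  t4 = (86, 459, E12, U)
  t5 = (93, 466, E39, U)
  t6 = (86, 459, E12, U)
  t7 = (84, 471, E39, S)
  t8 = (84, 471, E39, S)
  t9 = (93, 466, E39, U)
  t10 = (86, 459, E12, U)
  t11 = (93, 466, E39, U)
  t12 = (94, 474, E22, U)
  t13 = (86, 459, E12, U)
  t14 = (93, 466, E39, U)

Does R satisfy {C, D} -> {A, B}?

Yes

(C=E22, D=U): rows 1, 12 → {A,B} = (94, 474), (94, 474) ✓
(C=E39, D=S): rows 2, 3, 7, 8 → {A,B} = (84, 471), (84, 471), (84, 471), (84, 471) ✓
(C=E12, D=U): rows 4, 6, 10, 13 → {A,B} = (86, 459), (86, 459), (86, 459), (86, 459) ✓
(C=E39, D=U): rows 5, 9, 11, 14 → {A,B} = (93, 466), (93, 466), (93, 466), (93, 466) ✓
Every {C, D} value is associated with a single {A, B} value, so {C, D} -> {A, B} holds.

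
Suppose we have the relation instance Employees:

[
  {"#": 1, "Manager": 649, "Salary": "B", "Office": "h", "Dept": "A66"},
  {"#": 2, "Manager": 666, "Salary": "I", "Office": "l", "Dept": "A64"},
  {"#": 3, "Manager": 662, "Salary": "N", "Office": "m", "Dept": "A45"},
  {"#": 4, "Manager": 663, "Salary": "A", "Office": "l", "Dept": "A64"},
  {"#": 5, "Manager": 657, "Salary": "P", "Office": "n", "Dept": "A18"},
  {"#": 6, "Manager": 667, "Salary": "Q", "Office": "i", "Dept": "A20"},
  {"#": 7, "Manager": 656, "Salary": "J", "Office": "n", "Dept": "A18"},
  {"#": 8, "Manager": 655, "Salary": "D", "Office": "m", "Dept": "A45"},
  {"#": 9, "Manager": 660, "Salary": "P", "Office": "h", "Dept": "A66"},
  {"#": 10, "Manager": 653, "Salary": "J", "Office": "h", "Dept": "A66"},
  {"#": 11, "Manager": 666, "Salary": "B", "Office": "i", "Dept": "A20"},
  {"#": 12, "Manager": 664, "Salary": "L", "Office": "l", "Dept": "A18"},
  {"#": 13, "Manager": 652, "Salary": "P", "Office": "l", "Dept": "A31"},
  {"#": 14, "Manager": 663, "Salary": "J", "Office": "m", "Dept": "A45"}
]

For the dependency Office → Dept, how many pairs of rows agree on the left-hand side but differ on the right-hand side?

5

Office=h: all 3 rows agree on Dept — 0 pairs.
Office=l: violating pairs (2,12), (2,13), (4,12), (4,13), (12,13) — 5 pairs.
Office=m: all 3 rows agree on Dept — 0 pairs.
Office=n: all 2 rows agree on Dept — 0 pairs.
Office=i: all 2 rows agree on Dept — 0 pairs.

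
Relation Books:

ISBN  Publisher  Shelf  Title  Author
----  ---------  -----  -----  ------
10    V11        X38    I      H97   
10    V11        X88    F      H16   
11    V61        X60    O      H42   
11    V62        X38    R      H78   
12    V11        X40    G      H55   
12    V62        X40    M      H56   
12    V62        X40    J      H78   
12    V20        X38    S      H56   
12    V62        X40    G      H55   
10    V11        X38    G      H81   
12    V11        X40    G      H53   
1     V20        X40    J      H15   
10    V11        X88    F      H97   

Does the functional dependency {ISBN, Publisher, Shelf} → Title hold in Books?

No

(ISBN=10, Publisher=V11, Shelf=X38): 2 rows → Title takes values {I, G} — violation
(ISBN=10, Publisher=V11, Shelf=X88): 2 rows → Title = F, F ✓
(ISBN=11, Publisher=V61, Shelf=X60): 1 row → Title = O ✓
(ISBN=11, Publisher=V62, Shelf=X38): 1 row → Title = R ✓
(ISBN=12, Publisher=V11, Shelf=X40): 2 rows → Title = G, G ✓
(ISBN=12, Publisher=V62, Shelf=X40): 3 rows → Title takes values {M, J, G} — violation
(ISBN=12, Publisher=V20, Shelf=X38): 1 row → Title = S ✓
(ISBN=1, Publisher=V20, Shelf=X40): 1 row → Title = J ✓
Two rows agree on {ISBN, Publisher, Shelf} but differ on Title, so {ISBN, Publisher, Shelf} → Title does not hold.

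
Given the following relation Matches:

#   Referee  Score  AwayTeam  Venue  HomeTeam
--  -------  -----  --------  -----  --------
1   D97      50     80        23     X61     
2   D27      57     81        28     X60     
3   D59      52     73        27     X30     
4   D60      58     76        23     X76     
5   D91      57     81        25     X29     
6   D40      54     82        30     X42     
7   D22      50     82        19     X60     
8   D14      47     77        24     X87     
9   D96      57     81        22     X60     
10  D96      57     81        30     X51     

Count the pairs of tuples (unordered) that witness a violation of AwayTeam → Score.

AwayTeam=81: all 4 rows agree on Score — 0 pairs.
AwayTeam=82: violating pairs (6,7) — 1 pair.

1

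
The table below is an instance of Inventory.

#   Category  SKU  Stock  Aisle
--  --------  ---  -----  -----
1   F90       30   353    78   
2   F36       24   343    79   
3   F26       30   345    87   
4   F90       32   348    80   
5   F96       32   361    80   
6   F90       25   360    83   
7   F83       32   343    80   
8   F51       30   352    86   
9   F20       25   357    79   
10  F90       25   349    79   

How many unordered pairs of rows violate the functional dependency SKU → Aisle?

5

SKU=30: violating pairs (1,3), (1,8), (3,8) — 3 pairs.
SKU=32: all 3 rows agree on Aisle — 0 pairs.
SKU=25: violating pairs (6,9), (6,10) — 2 pairs.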